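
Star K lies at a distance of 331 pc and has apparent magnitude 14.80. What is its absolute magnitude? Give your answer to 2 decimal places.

M = m − 5 log₁₀(d/10 pc) = 14.80 − 5 log₁₀(331/10)
  = 14.80 − 5 × 1.520 = 14.80 − 7.60 = 7.20.

7.20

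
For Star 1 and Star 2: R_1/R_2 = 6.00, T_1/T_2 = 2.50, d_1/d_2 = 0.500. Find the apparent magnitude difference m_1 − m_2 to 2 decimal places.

-9.38

L_1/L_2 = (6.00)²(2.50)⁴ = 1406.
F_1/F_2 = (L_1/L_2)/(d_1/d_2)² = 1406/0.2500 = 5625.
m_1 − m_2 = −2.5 log₁₀(5625) = -9.38.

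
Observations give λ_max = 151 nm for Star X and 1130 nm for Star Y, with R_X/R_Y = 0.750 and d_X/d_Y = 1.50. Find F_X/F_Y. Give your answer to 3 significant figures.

Wien's law: T_X/T_Y = λ_Y/λ_X = 1130/151 = 7.483.
L_X/L_Y = (R_X/R_Y)²(T_X/T_Y)⁴ = (0.750)²(7.483)⁴ = 1764.
F_X/F_Y = (L_X/L_Y)/(d_X/d_Y)² = 1764/(1.50)² = 784.1.

784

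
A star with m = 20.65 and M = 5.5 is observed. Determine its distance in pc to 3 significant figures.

1.07×10^4 pc

m − M = 5 log₁₀(d/10 pc)
20.65 − (5.5) = 15.15 = 5 log₁₀(d/10)
d = 10 × 10^(15.15/5) = 10 × 10^3.030 = 1.072×10^4 pc.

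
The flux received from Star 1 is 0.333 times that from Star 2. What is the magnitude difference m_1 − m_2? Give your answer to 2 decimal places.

1.19

m_1 − m_2 = −2.5 log₁₀(F_1/F_2) = −2.5 log₁₀(0.333) = −2.5 × (-0.478) = 1.194.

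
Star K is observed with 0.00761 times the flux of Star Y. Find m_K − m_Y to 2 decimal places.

5.30

m_K − m_Y = −2.5 log₁₀(F_K/F_Y) = −2.5 log₁₀(0.00761) = −2.5 × (-2.119) = 5.297.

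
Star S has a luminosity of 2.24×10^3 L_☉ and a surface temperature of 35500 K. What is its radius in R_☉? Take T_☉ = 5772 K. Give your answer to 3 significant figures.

R/R_☉ = √(L/L_☉) / (T/T_☉)² = √(2.24×10^3) / (6.150)²
       = 47.33 / 37.83 = 1.251.

1.25 R_☉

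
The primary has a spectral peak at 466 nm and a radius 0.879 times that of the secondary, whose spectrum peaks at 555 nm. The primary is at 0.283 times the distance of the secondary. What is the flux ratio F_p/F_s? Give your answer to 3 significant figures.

Wien's law: T_p/T_s = λ_s/λ_p = 555/466 = 1.191.
L_p/L_s = (R_p/R_s)²(T_p/T_s)⁴ = (0.879)²(1.191)⁴ = 1.555.
F_p/F_s = (L_p/L_s)/(d_p/d_s)² = 1.555/(0.283)² = 19.41.

19.4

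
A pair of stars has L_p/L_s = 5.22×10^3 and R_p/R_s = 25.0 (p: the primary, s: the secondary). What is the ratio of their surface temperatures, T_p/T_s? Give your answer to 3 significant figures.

1.70

L ∝ R²T⁴ gives T ∝ (L/R²)^(1/4), so
T_p/T_s = (5.22×10^3 / 25.0²)^(1/4) = (8.352)^(1/4) = 1.700.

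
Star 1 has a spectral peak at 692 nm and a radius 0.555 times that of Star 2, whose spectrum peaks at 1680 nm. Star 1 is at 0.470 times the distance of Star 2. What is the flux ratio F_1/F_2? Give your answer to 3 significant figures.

Wien's law: T_1/T_2 = λ_2/λ_1 = 1680/692 = 2.428.
L_1/L_2 = (R_1/R_2)²(T_1/T_2)⁴ = (0.555)²(2.428)⁴ = 10.70.
F_1/F_2 = (L_1/L_2)/(d_1/d_2)² = 10.70/(0.470)² = 48.44.

48.4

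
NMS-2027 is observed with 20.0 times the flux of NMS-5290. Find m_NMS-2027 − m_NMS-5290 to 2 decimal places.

m_NMS-2027 − m_NMS-5290 = −2.5 log₁₀(F_NMS-2027/F_NMS-5290) = −2.5 log₁₀(20.0) = −2.5 × (1.301) = -3.253.

-3.25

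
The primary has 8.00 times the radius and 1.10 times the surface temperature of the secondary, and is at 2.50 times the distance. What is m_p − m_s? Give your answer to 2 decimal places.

L_p/L_s = (8.00)²(1.10)⁴ = 93.70.
F_p/F_s = (L_p/L_s)/(d_p/d_s)² = 93.70/6.250 = 14.99.
m_p − m_s = −2.5 log₁₀(14.99) = -2.94.

-2.94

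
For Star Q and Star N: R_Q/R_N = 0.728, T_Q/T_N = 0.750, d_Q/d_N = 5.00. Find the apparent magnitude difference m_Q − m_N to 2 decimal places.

L_Q/L_N = (0.728)²(0.750)⁴ = 0.1677.
F_Q/F_N = (L_Q/L_N)/(d_Q/d_N)² = 0.1677/25.00 = 0.006708.
m_Q − m_N = −2.5 log₁₀(0.006708) = 5.43.

5.43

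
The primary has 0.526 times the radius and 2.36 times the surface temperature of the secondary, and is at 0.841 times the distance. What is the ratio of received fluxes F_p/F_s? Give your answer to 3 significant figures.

12.1

L_p/L_s = (R_p/R_s)²(T_p/T_s)⁴ = (0.526)² × (2.36)⁴ = 8.583.
F_p/F_s = (L_p/L_s)/(d_p/d_s)² = 8.583 / (0.841)² = 12.13.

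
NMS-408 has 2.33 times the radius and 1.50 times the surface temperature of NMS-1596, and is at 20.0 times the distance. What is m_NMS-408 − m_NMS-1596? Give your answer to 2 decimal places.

2.91

L_NMS-408/L_NMS-1596 = (2.33)²(1.50)⁴ = 27.48.
F_NMS-408/F_NMS-1596 = (L_NMS-408/L_NMS-1596)/(d_NMS-408/d_NMS-1596)² = 27.48/400.0 = 0.06871.
m_NMS-408 − m_NMS-1596 = −2.5 log₁₀(0.06871) = 2.91.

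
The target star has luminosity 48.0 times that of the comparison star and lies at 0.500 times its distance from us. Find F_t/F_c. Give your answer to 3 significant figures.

F = L/(4πd²), so F_t/F_c = (L_t/L_c) / (d_t/d_c)²
= 48.0 / (0.500)² = 48.0 / 0.2500 = 192.0.

192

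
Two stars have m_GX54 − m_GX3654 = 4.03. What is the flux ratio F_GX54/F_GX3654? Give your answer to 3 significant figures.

F_GX54/F_GX3654 = 10^(−(m_GX54 − m_GX3654)/2.5) = 10^(-4.03/2.5) = 10^-1.612 = 0.02443.

0.0244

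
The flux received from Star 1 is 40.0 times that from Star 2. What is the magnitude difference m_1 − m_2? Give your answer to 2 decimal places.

-4.01

m_1 − m_2 = −2.5 log₁₀(F_1/F_2) = −2.5 log₁₀(40.0) = −2.5 × (1.602) = -4.005.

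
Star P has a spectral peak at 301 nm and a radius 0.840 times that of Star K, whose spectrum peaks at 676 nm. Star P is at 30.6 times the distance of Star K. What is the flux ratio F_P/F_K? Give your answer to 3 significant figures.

Wien's law: T_P/T_K = λ_K/λ_P = 676/301 = 2.246.
L_P/L_K = (R_P/R_K)²(T_P/T_K)⁴ = (0.840)²(2.246)⁴ = 17.95.
F_P/F_K = (L_P/L_K)/(d_P/d_K)² = 17.95/(30.6)² = 0.01917.

0.0192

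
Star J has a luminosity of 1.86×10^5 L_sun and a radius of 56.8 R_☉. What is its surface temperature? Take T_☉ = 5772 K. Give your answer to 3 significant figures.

1.59×10^4 K

T/T_☉ = (L/L_☉)^(1/4) / (R/R_☉)^(1/2)
T = 5772 × (1.86×10^5)^(1/4) / √(56.8) = 5772 × 20.77 / 7.537 = 1.590×10^4 K.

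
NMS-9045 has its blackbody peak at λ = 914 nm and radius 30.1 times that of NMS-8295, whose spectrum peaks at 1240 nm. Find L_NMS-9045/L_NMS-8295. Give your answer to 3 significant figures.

Wien's law gives T ∝ 1/λ_max, so T_NMS-9045/T_NMS-8295 = λ_NMS-8295/λ_NMS-9045 = 1240/914 = 1.357.
Then L ∝ R²T⁴ gives L_NMS-9045/L_NMS-8295 = (30.1)² × (1.357)⁴ = 906.0 × 3.388 = 3069.

3.07×10^3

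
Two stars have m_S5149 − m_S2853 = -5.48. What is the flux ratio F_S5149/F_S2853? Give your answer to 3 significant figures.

F_S5149/F_S2853 = 10^(−(m_S5149 − m_S2853)/2.5) = 10^(5.48/2.5) = 10^2.192 = 155.6.

156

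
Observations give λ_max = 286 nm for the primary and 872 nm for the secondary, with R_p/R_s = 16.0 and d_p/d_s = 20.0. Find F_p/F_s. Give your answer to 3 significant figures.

Wien's law: T_p/T_s = λ_s/λ_p = 872/286 = 3.049.
L_p/L_s = (R_p/R_s)²(T_p/T_s)⁴ = (16.0)²(3.049)⁴ = 2.212×10^4.
F_p/F_s = (L_p/L_s)/(d_p/d_s)² = 2.212×10^4/(20.0)² = 55.31.

55.3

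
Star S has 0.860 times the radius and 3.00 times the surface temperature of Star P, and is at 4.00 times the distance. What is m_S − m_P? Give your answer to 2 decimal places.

L_S/L_P = (0.860)²(3.00)⁴ = 59.91.
F_S/F_P = (L_S/L_P)/(d_S/d_P)² = 59.91/16.00 = 3.744.
m_S − m_P = −2.5 log₁₀(3.744) = -1.43.

-1.43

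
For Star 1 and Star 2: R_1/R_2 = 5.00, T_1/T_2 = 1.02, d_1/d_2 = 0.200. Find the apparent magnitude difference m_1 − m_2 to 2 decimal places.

L_1/L_2 = (5.00)²(1.02)⁴ = 27.06.
F_1/F_2 = (L_1/L_2)/(d_1/d_2)² = 27.06/0.04000 = 676.5.
m_1 − m_2 = −2.5 log₁₀(676.5) = -7.08.

-7.08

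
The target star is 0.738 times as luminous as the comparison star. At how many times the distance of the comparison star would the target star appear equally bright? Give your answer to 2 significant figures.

Equal flux requires L_t/d_t² = L_c/d_c², so d_t/d_c = √(L_t/L_c)
= √(0.738) = 0.8591.

0.86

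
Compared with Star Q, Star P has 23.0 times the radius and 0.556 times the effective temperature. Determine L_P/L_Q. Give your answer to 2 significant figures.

51

From the Stefan–Boltzmann law, L ∝ R²T⁴, so
L_P/L_Q = (R_P/R_Q)² (T_P/T_Q)⁴ = (23.0)² × (0.556)⁴ = 529.0 × 0.09557 = 50.55.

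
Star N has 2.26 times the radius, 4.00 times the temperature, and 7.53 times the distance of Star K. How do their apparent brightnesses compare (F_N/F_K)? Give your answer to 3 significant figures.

23.1

L_N/L_K = (R_N/R_K)²(T_N/T_K)⁴ = (2.26)² × (4.00)⁴ = 1308.
F_N/F_K = (L_N/L_K)/(d_N/d_K)² = 1308 / (7.53)² = 23.06.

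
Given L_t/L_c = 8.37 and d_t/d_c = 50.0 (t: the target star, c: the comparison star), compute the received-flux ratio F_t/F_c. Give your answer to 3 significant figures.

0.00335

F = L/(4πd²), so F_t/F_c = (L_t/L_c) / (d_t/d_c)²
= 8.37 / (50.0)² = 8.37 / 2500 = 0.003348.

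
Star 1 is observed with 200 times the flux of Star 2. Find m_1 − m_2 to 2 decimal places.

m_1 − m_2 = −2.5 log₁₀(F_1/F_2) = −2.5 log₁₀(200) = −2.5 × (2.301) = -5.753.

-5.75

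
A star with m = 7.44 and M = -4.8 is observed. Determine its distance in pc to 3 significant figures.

m − M = 5 log₁₀(d/10 pc)
7.44 − (-4.8) = 12.24 = 5 log₁₀(d/10)
d = 10 × 10^(12.24/5) = 10 × 10^2.448 = 2805 pc.

2.81×10^3 pc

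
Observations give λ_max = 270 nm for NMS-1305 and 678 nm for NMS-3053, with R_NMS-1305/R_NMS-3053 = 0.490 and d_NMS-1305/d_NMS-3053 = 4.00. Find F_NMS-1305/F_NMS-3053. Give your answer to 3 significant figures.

Wien's law: T_NMS-1305/T_NMS-3053 = λ_NMS-3053/λ_NMS-1305 = 678/270 = 2.511.
L_NMS-1305/L_NMS-3053 = (R_NMS-1305/R_NMS-3053)²(T_NMS-1305/T_NMS-3053)⁴ = (0.490)²(2.511)⁴ = 9.547.
F_NMS-1305/F_NMS-3053 = (L_NMS-1305/L_NMS-3053)/(d_NMS-1305/d_NMS-3053)² = 9.547/(4.00)² = 0.5967.

0.597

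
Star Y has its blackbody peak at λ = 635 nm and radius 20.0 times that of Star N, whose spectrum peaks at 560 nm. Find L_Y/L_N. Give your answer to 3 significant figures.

242

Wien's law gives T ∝ 1/λ_max, so T_Y/T_N = λ_N/λ_Y = 560/635 = 0.8819.
Then L ∝ R²T⁴ gives L_Y/L_N = (20.0)² × (0.8819)⁴ = 400.0 × 0.6049 = 241.9.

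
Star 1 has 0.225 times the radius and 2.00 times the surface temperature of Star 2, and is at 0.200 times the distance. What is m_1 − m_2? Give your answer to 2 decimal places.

-3.27

L_1/L_2 = (0.225)²(2.00)⁴ = 0.8100.
F_1/F_2 = (L_1/L_2)/(d_1/d_2)² = 0.8100/0.04000 = 20.25.
m_1 − m_2 = −2.5 log₁₀(20.25) = -3.27.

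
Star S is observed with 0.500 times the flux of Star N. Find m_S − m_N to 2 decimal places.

0.75

m_S − m_N = −2.5 log₁₀(F_S/F_N) = −2.5 log₁₀(0.500) = −2.5 × (-0.301) = 0.753.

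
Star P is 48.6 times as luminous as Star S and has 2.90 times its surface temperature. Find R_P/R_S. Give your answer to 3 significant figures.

L ∝ R²T⁴ gives R ∝ √L / T², so
R_P/R_S = √(48.6) / (2.90)² = 6.971 / 8.410 = 0.8289.

0.829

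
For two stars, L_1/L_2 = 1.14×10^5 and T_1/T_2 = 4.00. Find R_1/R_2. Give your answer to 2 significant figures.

21

L ∝ R²T⁴ gives R ∝ √L / T², so
R_1/R_2 = √(1.14×10^5) / (4.00)² = 337.6 / 16.00 = 21.10.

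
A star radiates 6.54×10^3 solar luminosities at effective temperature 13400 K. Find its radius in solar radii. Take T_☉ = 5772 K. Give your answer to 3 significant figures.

15.0 solar radii

R/R_☉ = √(L/L_☉) / (T/T_☉)² = √(6.54×10^3) / (2.322)²
       = 80.87 / 5.390 = 15.00.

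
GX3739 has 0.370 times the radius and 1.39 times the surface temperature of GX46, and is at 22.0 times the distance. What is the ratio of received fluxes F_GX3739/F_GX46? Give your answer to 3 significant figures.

L_GX3739/L_GX46 = (R_GX3739/R_GX46)²(T_GX3739/T_GX46)⁴ = (0.370)² × (1.39)⁴ = 0.5110.
F_GX3739/F_GX46 = (L_GX3739/L_GX46)/(d_GX3739/d_GX46)² = 0.5110 / (22.0)² = 0.001056.

0.00106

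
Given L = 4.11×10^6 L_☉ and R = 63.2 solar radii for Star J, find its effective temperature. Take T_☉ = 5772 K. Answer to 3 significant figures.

T/T_☉ = (L/L_☉)^(1/4) / (R/R_☉)^(1/2)
T = 5772 × (4.11×10^6)^(1/4) / √(63.2) = 5772 × 45.03 / 7.950 = 3.269×10^4 K.

3.27×10^4 K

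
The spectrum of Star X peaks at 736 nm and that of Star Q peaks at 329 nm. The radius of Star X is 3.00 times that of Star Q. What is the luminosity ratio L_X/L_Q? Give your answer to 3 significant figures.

Wien's law gives T ∝ 1/λ_max, so T_X/T_Q = λ_Q/λ_X = 329/736 = 0.4470.
Then L ∝ R²T⁴ gives L_X/L_Q = (3.00)² × (0.4470)⁴ = 9.000 × 0.03993 = 0.3593.

0.359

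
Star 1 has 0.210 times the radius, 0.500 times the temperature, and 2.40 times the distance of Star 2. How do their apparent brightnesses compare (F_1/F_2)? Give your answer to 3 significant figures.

L_1/L_2 = (R_1/R_2)²(T_1/T_2)⁴ = (0.210)² × (0.500)⁴ = 0.002756.
F_1/F_2 = (L_1/L_2)/(d_1/d_2)² = 0.002756 / (2.40)² = 4.785×10^-4.

4.79×10^-4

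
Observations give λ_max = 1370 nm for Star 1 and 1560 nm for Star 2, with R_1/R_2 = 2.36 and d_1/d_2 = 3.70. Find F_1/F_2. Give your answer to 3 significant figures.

Wien's law: T_1/T_2 = λ_2/λ_1 = 1560/1370 = 1.139.
L_1/L_2 = (R_1/R_2)²(T_1/T_2)⁴ = (2.36)²(1.139)⁴ = 9.364.
F_1/F_2 = (L_1/L_2)/(d_1/d_2)² = 9.364/(3.70)² = 0.6840.

0.684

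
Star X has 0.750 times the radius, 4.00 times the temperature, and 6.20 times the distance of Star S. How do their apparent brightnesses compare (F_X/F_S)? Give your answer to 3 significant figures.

L_X/L_S = (R_X/R_S)²(T_X/T_S)⁴ = (0.750)² × (4.00)⁴ = 144.0.
F_X/F_S = (L_X/L_S)/(d_X/d_S)² = 144.0 / (6.20)² = 3.746.

3.75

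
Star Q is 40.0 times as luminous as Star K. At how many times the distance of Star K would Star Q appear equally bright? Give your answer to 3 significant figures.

6.32

Equal flux requires L_Q/d_Q² = L_K/d_K², so d_Q/d_K = √(L_Q/L_K)
= √(40.0) = 6.325.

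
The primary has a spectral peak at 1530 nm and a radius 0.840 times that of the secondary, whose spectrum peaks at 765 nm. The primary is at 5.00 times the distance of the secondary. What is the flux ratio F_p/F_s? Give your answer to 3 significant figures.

Wien's law: T_p/T_s = λ_s/λ_p = 765/1530 = 0.5000.
L_p/L_s = (R_p/R_s)²(T_p/T_s)⁴ = (0.840)²(0.5000)⁴ = 0.04410.
F_p/F_s = (L_p/L_s)/(d_p/d_s)² = 0.04410/(5.00)² = 0.001764.

0.00176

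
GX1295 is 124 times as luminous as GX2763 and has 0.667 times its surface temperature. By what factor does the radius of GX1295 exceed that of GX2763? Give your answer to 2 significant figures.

L ∝ R²T⁴ gives R ∝ √L / T², so
R_GX1295/R_GX2763 = √(124) / (0.667)² = 11.14 / 0.4449 = 25.03.

25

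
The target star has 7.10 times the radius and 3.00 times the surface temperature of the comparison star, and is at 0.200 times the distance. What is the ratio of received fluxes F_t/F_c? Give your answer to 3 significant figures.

L_t/L_c = (R_t/R_c)²(T_t/T_c)⁴ = (7.10)² × (3.00)⁴ = 4083.
F_t/F_c = (L_t/L_c)/(d_t/d_c)² = 4083 / (0.200)² = 1.021×10^5.

1.02×10^5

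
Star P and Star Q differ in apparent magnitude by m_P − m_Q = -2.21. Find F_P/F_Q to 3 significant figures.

7.66

F_P/F_Q = 10^(−(m_P − m_Q)/2.5) = 10^(2.21/2.5) = 10^0.884 = 7.656.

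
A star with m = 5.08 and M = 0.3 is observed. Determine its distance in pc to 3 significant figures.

m − M = 5 log₁₀(d/10 pc)
5.08 − (0.3) = 4.78 = 5 log₁₀(d/10)
d = 10 × 10^(4.78/5) = 10 × 10^0.956 = 90.36 pc.

90.4 pc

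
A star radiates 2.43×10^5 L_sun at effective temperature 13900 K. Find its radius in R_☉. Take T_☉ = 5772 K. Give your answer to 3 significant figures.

R/R_☉ = √(L/L_☉) / (T/T_☉)² = √(2.43×10^5) / (2.408)²
       = 493.0 / 5.799 = 85.00.

85.0 R_☉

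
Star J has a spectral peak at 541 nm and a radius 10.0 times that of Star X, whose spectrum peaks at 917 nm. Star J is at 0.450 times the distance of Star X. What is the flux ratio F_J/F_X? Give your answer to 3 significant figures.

Wien's law: T_J/T_X = λ_X/λ_J = 917/541 = 1.695.
L_J/L_X = (R_J/R_X)²(T_J/T_X)⁴ = (10.0)²(1.695)⁴ = 825.4.
F_J/F_X = (L_J/L_X)/(d_J/d_X)² = 825.4/(0.450)² = 4076.

4.08×10^3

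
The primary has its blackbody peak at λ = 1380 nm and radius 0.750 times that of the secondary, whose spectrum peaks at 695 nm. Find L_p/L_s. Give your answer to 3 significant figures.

0.0362

Wien's law gives T ∝ 1/λ_max, so T_p/T_s = λ_s/λ_p = 695/1380 = 0.5036.
Then L ∝ R²T⁴ gives L_p/L_s = (0.750)² × (0.5036)⁴ = 0.5625 × 0.06433 = 0.03619.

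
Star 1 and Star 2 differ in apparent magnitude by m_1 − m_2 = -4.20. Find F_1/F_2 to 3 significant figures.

F_1/F_2 = 10^(−(m_1 − m_2)/2.5) = 10^(4.20/2.5) = 10^1.680 = 47.86.

47.9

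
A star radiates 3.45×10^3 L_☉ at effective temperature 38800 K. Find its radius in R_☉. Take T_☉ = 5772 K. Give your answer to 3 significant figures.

R/R_☉ = √(L/L_☉) / (T/T_☉)² = √(3.45×10^3) / (6.722)²
       = 58.74 / 45.19 = 1.300.

1.30 R_☉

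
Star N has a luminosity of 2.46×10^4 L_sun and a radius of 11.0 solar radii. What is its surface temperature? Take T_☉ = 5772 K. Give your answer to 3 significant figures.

2.18×10^4 K

T/T_☉ = (L/L_☉)^(1/4) / (R/R_☉)^(1/2)
T = 5772 × (2.46×10^4)^(1/4) / √(11.0) = 5772 × 12.52 / 3.317 = 2.180×10^4 K.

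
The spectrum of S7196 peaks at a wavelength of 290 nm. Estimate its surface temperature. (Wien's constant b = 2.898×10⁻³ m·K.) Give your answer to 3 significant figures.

T = b/λ_max = 2.898×10⁻³ / (290×10⁻⁹) = 9993 K.

9.99×10^3 K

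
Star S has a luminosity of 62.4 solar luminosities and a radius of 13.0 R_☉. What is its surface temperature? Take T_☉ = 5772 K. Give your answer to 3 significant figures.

T/T_☉ = (L/L_☉)^(1/4) / (R/R_☉)^(1/2)
T = 5772 × (62.4)^(1/4) / √(13.0) = 5772 × 2.811 / 3.606 = 4499 K.

4.50×10^3 K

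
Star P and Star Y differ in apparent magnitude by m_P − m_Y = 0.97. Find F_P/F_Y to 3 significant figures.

0.409

F_P/F_Y = 10^(−(m_P − m_Y)/2.5) = 10^(-0.97/2.5) = 10^-0.388 = 0.4093.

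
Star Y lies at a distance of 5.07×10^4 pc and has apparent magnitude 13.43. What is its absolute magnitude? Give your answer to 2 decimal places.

-5.10

M = m − 5 log₁₀(d/10 pc) = 13.43 − 5 log₁₀(5.07×10^4/10)
  = 13.43 − 5 × 3.705 = 13.43 − 18.53 = -5.10.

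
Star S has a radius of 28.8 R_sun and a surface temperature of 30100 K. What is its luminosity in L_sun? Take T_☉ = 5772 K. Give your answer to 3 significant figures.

6.13×10^5 L_sun

L/L_☉ = (R/R_☉)² (T/T_☉)⁴ = (28.8)² × (30100/5772)⁴
       = 829.4 × (5.215)⁴ = 829.4 × 739.5 = 6.134×10^5.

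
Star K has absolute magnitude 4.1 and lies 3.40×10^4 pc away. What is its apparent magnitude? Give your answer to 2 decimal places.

21.76

m = M + 5 log₁₀(d/10 pc) = 4.1 + 5 log₁₀(3.40×10^4/10)
  = 4.1 + 5 × 3.531 = 4.1 + 17.66 = 21.76.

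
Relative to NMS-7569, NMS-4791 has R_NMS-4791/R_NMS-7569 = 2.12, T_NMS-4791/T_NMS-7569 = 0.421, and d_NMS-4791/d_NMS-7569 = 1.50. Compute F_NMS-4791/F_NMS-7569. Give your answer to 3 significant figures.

0.0628

L_NMS-4791/L_NMS-7569 = (R_NMS-4791/R_NMS-7569)²(T_NMS-4791/T_NMS-7569)⁴ = (2.12)² × (0.421)⁴ = 0.1412.
F_NMS-4791/F_NMS-7569 = (L_NMS-4791/L_NMS-7569)/(d_NMS-4791/d_NMS-7569)² = 0.1412 / (1.50)² = 0.06275.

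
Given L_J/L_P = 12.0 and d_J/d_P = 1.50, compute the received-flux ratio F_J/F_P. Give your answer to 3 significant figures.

F = L/(4πd²), so F_J/F_P = (L_J/L_P) / (d_J/d_P)²
= 12.0 / (1.50)² = 12.0 / 2.250 = 5.333.

5.33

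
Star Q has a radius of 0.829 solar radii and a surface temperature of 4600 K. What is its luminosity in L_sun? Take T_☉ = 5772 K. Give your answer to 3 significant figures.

L/L_☉ = (R/R_☉)² (T/T_☉)⁴ = (0.829)² × (4600/5772)⁴
       = 0.6872 × (0.7970)⁴ = 0.6872 × 0.4034 = 0.2772.

0.277 L_sun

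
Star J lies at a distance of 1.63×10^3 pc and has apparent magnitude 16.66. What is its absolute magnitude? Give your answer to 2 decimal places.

M = m − 5 log₁₀(d/10 pc) = 16.66 − 5 log₁₀(1.63×10^3/10)
  = 16.66 − 5 × 2.212 = 16.66 − 11.06 = 5.60.

5.60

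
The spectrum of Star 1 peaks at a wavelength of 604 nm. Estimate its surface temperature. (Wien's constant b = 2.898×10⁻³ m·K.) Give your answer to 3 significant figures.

T = b/λ_max = 2.898×10⁻³ / (604×10⁻⁹) = 4798 K.

4.80×10^3 K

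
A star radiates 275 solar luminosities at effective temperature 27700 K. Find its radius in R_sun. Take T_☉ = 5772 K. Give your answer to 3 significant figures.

0.720 R_sun

R/R_☉ = √(L/L_☉) / (T/T_☉)² = √(275) / (4.799)²
       = 16.58 / 23.03 = 0.7200.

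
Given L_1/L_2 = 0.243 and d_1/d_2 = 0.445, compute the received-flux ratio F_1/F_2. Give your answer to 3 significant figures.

1.23

F = L/(4πd²), so F_1/F_2 = (L_1/L_2) / (d_1/d_2)²
= 0.243 / (0.445)² = 0.243 / 0.1980 = 1.227.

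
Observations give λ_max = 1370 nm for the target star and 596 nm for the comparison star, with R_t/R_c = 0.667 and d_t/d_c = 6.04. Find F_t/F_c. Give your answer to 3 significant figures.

Wien's law: T_t/T_c = λ_c/λ_t = 596/1370 = 0.4350.
L_t/L_c = (R_t/R_c)²(T_t/T_c)⁴ = (0.667)²(0.4350)⁴ = 0.01594.
F_t/F_c = (L_t/L_c)/(d_t/d_c)² = 0.01594/(6.04)² = 4.368×10^-4.

4.37×10^-4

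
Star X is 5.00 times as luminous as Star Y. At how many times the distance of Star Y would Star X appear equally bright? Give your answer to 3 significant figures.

Equal flux requires L_X/d_X² = L_Y/d_Y², so d_X/d_Y = √(L_X/L_Y)
= √(5.00) = 2.236.

2.24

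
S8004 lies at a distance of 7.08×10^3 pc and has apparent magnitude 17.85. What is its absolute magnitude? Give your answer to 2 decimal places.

M = m − 5 log₁₀(d/10 pc) = 17.85 − 5 log₁₀(7.08×10^3/10)
  = 17.85 − 5 × 2.850 = 17.85 − 14.25 = 3.60.

3.60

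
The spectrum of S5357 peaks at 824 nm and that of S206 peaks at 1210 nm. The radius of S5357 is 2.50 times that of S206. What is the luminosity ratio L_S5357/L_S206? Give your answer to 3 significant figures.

Wien's law gives T ∝ 1/λ_max, so T_S5357/T_S206 = λ_S206/λ_S5357 = 1210/824 = 1.468.
Then L ∝ R²T⁴ gives L_S5357/L_S206 = (2.50)² × (1.468)⁴ = 6.250 × 4.650 = 29.06.

29.1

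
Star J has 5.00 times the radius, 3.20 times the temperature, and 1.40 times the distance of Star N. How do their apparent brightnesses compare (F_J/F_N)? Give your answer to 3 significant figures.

1.34×10^3

L_J/L_N = (R_J/R_N)²(T_J/T_N)⁴ = (5.00)² × (3.20)⁴ = 2621.
F_J/F_N = (L_J/L_N)/(d_J/d_N)² = 2621 / (1.40)² = 1337.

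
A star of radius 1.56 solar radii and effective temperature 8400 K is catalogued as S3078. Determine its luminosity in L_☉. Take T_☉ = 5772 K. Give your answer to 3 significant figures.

10.9 L_☉

L/L_☉ = (R/R_☉)² (T/T_☉)⁴ = (1.56)² × (8400/5772)⁴
       = 2.434 × (1.455)⁴ = 2.434 × 4.486 = 10.92.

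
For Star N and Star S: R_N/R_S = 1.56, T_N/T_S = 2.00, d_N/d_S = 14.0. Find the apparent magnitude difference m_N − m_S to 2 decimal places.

1.75

L_N/L_S = (1.56)²(2.00)⁴ = 38.94.
F_N/F_S = (L_N/L_S)/(d_N/d_S)² = 38.94/196.0 = 0.1987.
m_N − m_S = −2.5 log₁₀(0.1987) = 1.75.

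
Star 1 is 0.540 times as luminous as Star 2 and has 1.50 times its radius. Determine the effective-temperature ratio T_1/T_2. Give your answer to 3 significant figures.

0.700

L ∝ R²T⁴ gives T ∝ (L/R²)^(1/4), so
T_1/T_2 = (0.540 / 1.50²)^(1/4) = (0.2400)^(1/4) = 0.6999.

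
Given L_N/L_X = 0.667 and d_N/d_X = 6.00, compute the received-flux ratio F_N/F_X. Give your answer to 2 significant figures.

0.019

F = L/(4πd²), so F_N/F_X = (L_N/L_X) / (d_N/d_X)²
= 0.667 / (6.00)² = 0.667 / 36.00 = 0.01853.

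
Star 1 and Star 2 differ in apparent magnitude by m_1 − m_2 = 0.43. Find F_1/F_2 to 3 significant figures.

F_1/F_2 = 10^(−(m_1 − m_2)/2.5) = 10^(-0.43/2.5) = 10^-0.172 = 0.6730.

0.673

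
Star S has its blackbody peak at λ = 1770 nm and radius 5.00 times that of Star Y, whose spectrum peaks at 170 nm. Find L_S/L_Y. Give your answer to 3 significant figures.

0.00213

Wien's law gives T ∝ 1/λ_max, so T_S/T_Y = λ_Y/λ_S = 170/1770 = 0.09605.
Then L ∝ R²T⁴ gives L_S/L_Y = (5.00)² × (0.09605)⁴ = 25.00 × 8.509×10^-5 = 0.002127.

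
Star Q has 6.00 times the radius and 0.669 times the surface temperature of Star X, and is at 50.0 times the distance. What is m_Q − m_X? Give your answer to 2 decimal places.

L_Q/L_X = (6.00)²(0.669)⁴ = 7.211.
F_Q/F_X = (L_Q/L_X)/(d_Q/d_X)² = 7.211/2500 = 0.002884.
m_Q − m_X = −2.5 log₁₀(0.002884) = 6.35.

6.35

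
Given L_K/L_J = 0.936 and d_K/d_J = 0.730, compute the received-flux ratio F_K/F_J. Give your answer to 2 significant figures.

F = L/(4πd²), so F_K/F_J = (L_K/L_J) / (d_K/d_J)²
= 0.936 / (0.730)² = 0.936 / 0.5329 = 1.756.

1.8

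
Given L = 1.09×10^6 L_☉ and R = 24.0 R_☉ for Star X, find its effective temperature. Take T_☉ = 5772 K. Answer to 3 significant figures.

T/T_☉ = (L/L_☉)^(1/4) / (R/R_☉)^(1/2)
T = 5772 × (1.09×10^6)^(1/4) / √(24.0) = 5772 × 32.31 / 4.899 = 3.807×10^4 K.

3.81×10^4 K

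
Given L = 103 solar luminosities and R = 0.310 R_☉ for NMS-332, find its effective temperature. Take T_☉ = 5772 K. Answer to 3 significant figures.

3.30×10^4 K

T/T_☉ = (L/L_☉)^(1/4) / (R/R_☉)^(1/2)
T = 5772 × (103)^(1/4) / √(0.310) = 5772 × 3.186 / 0.5568 = 3.303×10^4 K.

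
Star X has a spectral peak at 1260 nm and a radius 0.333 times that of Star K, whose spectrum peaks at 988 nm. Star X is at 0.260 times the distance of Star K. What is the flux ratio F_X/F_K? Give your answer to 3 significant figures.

Wien's law: T_X/T_K = λ_K/λ_X = 988/1260 = 0.7841.
L_X/L_K = (R_X/R_K)²(T_X/T_K)⁴ = (0.333)²(0.7841)⁴ = 0.04192.
F_X/F_K = (L_X/L_K)/(d_X/d_K)² = 0.04192/(0.260)² = 0.6201.

0.620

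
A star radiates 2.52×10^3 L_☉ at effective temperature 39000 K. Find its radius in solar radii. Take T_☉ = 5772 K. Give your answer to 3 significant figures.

1.10 solar radii

R/R_☉ = √(L/L_☉) / (T/T_☉)² = √(2.52×10^3) / (6.757)²
       = 50.20 / 45.65 = 1.100.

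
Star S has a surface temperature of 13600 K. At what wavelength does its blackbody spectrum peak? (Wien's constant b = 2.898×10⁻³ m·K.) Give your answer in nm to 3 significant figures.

213 nm

λ_max = b/T = 2.898×10⁻³ / 13600 = 2.13×10^-7 m = 213.1 nm.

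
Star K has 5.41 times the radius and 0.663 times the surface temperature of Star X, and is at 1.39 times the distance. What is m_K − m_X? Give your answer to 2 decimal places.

L_K/L_X = (5.41)²(0.663)⁴ = 5.655.
F_K/F_X = (L_K/L_X)/(d_K/d_X)² = 5.655/1.932 = 2.927.
m_K − m_X = −2.5 log₁₀(2.927) = -1.17.

-1.17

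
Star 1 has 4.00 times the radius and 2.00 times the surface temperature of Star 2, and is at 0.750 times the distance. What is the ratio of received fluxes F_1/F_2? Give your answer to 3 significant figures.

455

L_1/L_2 = (R_1/R_2)²(T_1/T_2)⁴ = (4.00)² × (2.00)⁴ = 256.0.
F_1/F_2 = (L_1/L_2)/(d_1/d_2)² = 256.0 / (0.750)² = 455.1.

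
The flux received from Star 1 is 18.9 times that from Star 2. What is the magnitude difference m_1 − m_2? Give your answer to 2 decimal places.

m_1 − m_2 = −2.5 log₁₀(F_1/F_2) = −2.5 log₁₀(18.9) = −2.5 × (1.276) = -3.191.

-3.19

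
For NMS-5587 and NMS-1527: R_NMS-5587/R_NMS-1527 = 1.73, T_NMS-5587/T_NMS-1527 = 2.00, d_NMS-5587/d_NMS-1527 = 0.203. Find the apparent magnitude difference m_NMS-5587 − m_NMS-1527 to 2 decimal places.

-7.66

L_NMS-5587/L_NMS-1527 = (1.73)²(2.00)⁴ = 47.89.
F_NMS-5587/F_NMS-1527 = (L_NMS-5587/L_NMS-1527)/(d_NMS-5587/d_NMS-1527)² = 47.89/0.04121 = 1162.
m_NMS-5587 − m_NMS-1527 = −2.5 log₁₀(1162) = -7.66.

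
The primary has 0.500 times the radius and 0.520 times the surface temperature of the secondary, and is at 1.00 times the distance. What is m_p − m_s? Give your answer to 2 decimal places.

4.35

L_p/L_s = (0.500)²(0.520)⁴ = 0.01828.
F_p/F_s = (L_p/L_s)/(d_p/d_s)² = 0.01828/1.000 = 0.01828.
m_p − m_s = −2.5 log₁₀(0.01828) = 4.35.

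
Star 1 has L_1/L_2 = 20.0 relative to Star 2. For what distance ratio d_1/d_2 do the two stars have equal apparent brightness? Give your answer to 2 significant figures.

Equal flux requires L_1/d_1² = L_2/d_2², so d_1/d_2 = √(L_1/L_2)
= √(20.0) = 4.472.

4.5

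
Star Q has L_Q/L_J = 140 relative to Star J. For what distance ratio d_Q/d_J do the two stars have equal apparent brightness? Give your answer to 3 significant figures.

Equal flux requires L_Q/d_Q² = L_J/d_J², so d_Q/d_J = √(L_Q/L_J)
= √(140) = 11.83.

11.8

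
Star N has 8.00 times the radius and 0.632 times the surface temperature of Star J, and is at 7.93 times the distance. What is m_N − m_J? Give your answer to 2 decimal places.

L_N/L_J = (8.00)²(0.632)⁴ = 10.21.
F_N/F_J = (L_N/L_J)/(d_N/d_J)² = 10.21/62.88 = 0.1624.
m_N − m_J = −2.5 log₁₀(0.1624) = 1.97.

1.97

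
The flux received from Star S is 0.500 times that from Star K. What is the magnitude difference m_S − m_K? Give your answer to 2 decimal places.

0.75

m_S − m_K = −2.5 log₁₀(F_S/F_K) = −2.5 log₁₀(0.500) = −2.5 × (-0.301) = 0.753.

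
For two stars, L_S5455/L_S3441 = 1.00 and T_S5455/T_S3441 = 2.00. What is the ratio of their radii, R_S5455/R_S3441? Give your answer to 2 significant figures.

L ∝ R²T⁴ gives R ∝ √L / T², so
R_S5455/R_S3441 = √(1.00) / (2.00)² = 1.000 / 4.000 = 0.2500.

0.25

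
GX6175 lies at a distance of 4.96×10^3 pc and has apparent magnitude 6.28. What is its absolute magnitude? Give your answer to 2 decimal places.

-7.20

M = m − 5 log₁₀(d/10 pc) = 6.28 − 5 log₁₀(4.96×10^3/10)
  = 6.28 − 5 × 2.695 = 6.28 − 13.48 = -7.20.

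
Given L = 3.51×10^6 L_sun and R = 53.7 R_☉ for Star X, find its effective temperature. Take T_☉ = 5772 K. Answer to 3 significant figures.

3.41×10^4 K

T/T_☉ = (L/L_☉)^(1/4) / (R/R_☉)^(1/2)
T = 5772 × (3.51×10^6)^(1/4) / √(53.7) = 5772 × 43.28 / 7.328 = 3.409×10^4 K.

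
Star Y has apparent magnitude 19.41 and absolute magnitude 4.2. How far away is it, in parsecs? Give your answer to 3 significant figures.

1.10×10^4 pc

m − M = 5 log₁₀(d/10 pc)
19.41 − (4.2) = 15.21 = 5 log₁₀(d/10)
d = 10 × 10^(15.21/5) = 10 × 10^3.042 = 1.102×10^4 pc.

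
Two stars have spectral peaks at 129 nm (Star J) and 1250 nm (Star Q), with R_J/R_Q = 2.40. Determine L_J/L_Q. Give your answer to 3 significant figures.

Wien's law gives T ∝ 1/λ_max, so T_J/T_Q = λ_Q/λ_J = 1250/129 = 9.690.
Then L ∝ R²T⁴ gives L_J/L_Q = (2.40)² × (9.690)⁴ = 5.760 × 8816 = 5.078×10^4.

5.08×10^4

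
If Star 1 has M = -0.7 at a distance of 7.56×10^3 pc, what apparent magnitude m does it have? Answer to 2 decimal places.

13.69

m = M + 5 log₁₀(d/10 pc) = -0.7 + 5 log₁₀(7.56×10^3/10)
  = -0.7 + 5 × 2.879 = -0.7 + 14.39 = 13.69.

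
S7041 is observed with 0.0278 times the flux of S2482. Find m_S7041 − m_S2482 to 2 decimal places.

m_S7041 − m_S2482 = −2.5 log₁₀(F_S7041/F_S2482) = −2.5 log₁₀(0.0278) = −2.5 × (-1.556) = 3.890.

3.89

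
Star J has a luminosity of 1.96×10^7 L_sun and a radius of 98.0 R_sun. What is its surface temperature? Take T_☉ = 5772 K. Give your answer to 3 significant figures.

T/T_☉ = (L/L_☉)^(1/4) / (R/R_☉)^(1/2)
T = 5772 × (1.96×10^7)^(1/4) / √(98.0) = 5772 × 66.54 / 9.899 = 3.880×10^4 K.

3.88×10^4 K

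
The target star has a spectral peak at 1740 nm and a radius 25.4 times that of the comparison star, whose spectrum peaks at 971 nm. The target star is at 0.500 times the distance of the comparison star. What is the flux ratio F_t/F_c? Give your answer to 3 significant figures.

Wien's law: T_t/T_c = λ_c/λ_t = 971/1740 = 0.5580.
L_t/L_c = (R_t/R_c)²(T_t/T_c)⁴ = (25.4)²(0.5580)⁴ = 62.57.
F_t/F_c = (L_t/L_c)/(d_t/d_c)² = 62.57/(0.500)² = 250.3.

250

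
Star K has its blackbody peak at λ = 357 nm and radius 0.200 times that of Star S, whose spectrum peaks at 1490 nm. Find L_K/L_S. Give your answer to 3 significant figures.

Wien's law gives T ∝ 1/λ_max, so T_K/T_S = λ_S/λ_K = 1490/357 = 4.174.
Then L ∝ R²T⁴ gives L_K/L_S = (0.200)² × (4.174)⁴ = 0.04000 × 303.4 = 12.14.

12.1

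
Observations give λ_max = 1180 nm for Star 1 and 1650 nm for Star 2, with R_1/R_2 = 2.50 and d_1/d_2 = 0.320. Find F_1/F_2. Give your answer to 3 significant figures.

233

Wien's law: T_1/T_2 = λ_2/λ_1 = 1650/1180 = 1.398.
L_1/L_2 = (R_1/R_2)²(T_1/T_2)⁴ = (2.50)²(1.398)⁴ = 23.89.
F_1/F_2 = (L_1/L_2)/(d_1/d_2)² = 23.89/(0.320)² = 233.3.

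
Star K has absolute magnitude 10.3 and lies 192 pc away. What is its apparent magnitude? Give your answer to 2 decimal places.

m = M + 5 log₁₀(d/10 pc) = 10.3 + 5 log₁₀(192/10)
  = 10.3 + 5 × 1.283 = 10.3 + 6.42 = 16.72.

16.72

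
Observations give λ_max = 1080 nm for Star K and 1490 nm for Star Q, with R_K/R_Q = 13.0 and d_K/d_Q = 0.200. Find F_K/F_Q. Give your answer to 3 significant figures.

Wien's law: T_K/T_Q = λ_Q/λ_K = 1490/1080 = 1.380.
L_K/L_Q = (R_K/R_Q)²(T_K/T_Q)⁴ = (13.0)²(1.380)⁴ = 612.3.
F_K/F_Q = (L_K/L_Q)/(d_K/d_Q)² = 612.3/(0.200)² = 1.531×10^4.

1.53×10^4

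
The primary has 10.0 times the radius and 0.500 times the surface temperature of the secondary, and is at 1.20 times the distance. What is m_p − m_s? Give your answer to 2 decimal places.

L_p/L_s = (10.0)²(0.500)⁴ = 6.250.
F_p/F_s = (L_p/L_s)/(d_p/d_s)² = 6.250/1.440 = 4.340.
m_p − m_s = −2.5 log₁₀(4.340) = -1.59.

-1.59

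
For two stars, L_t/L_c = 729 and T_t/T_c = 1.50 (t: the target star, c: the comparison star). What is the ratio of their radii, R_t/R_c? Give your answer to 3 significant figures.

12.0

L ∝ R²T⁴ gives R ∝ √L / T², so
R_t/R_c = √(729) / (1.50)² = 27.00 / 2.250 = 12.00.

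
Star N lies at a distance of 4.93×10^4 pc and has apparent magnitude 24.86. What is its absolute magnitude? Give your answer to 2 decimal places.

6.40

M = m − 5 log₁₀(d/10 pc) = 24.86 − 5 log₁₀(4.93×10^4/10)
  = 24.86 − 5 × 3.693 = 24.86 − 18.46 = 6.40.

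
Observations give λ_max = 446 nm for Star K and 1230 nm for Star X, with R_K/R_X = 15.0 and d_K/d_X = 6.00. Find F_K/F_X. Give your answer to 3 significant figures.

362

Wien's law: T_K/T_X = λ_X/λ_K = 1230/446 = 2.758.
L_K/L_X = (R_K/R_X)²(T_K/T_X)⁴ = (15.0)²(2.758)⁴ = 1.302×10^4.
F_K/F_X = (L_K/L_X)/(d_K/d_X)² = 1.302×10^4/(6.00)² = 361.5.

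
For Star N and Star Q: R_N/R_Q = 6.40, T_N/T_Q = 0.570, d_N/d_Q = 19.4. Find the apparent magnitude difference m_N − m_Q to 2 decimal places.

L_N/L_Q = (6.40)²(0.570)⁴ = 4.324.
F_N/F_Q = (L_N/L_Q)/(d_N/d_Q)² = 4.324/376.4 = 0.01149.
m_N − m_Q = −2.5 log₁₀(0.01149) = 4.85.

4.85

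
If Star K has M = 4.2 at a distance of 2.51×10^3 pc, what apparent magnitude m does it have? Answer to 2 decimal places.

m = M + 5 log₁₀(d/10 pc) = 4.2 + 5 log₁₀(2.51×10^3/10)
  = 4.2 + 5 × 2.400 = 4.2 + 12.00 = 16.20.

16.20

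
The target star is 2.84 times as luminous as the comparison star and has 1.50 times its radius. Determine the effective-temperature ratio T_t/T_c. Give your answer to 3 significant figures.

L ∝ R²T⁴ gives T ∝ (L/R²)^(1/4), so
T_t/T_c = (2.84 / 1.50²)^(1/4) = (1.262)^(1/4) = 1.060.

1.06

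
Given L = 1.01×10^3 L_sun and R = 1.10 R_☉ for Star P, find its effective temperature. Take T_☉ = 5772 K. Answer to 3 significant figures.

T/T_☉ = (L/L_☉)^(1/4) / (R/R_☉)^(1/2)
T = 5772 × (1.01×10^3)^(1/4) / √(1.10) = 5772 × 5.637 / 1.049 = 3.102×10^4 K.

3.10×10^4 K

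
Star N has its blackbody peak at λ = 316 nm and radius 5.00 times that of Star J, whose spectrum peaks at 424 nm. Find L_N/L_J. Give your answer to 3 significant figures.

Wien's law gives T ∝ 1/λ_max, so T_N/T_J = λ_J/λ_N = 424/316 = 1.342.
Then L ∝ R²T⁴ gives L_N/L_J = (5.00)² × (1.342)⁴ = 25.00 × 3.241 = 81.03.

81.0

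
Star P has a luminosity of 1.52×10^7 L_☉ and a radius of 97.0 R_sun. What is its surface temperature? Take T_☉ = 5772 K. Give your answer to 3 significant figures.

T/T_☉ = (L/L_☉)^(1/4) / (R/R_☉)^(1/2)
T = 5772 × (1.52×10^7)^(1/4) / √(97.0) = 5772 × 62.44 / 9.849 = 3.659×10^4 K.

3.66×10^4 K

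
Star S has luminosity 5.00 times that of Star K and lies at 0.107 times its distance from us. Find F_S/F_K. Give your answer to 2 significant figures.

4.4×10^2

F = L/(4πd²), so F_S/F_K = (L_S/L_K) / (d_S/d_K)²
= 5.00 / (0.107)² = 5.00 / 0.01145 = 436.7.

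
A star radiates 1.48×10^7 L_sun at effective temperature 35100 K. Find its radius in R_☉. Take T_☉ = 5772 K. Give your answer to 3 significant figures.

104 R_☉

R/R_☉ = √(L/L_☉) / (T/T_☉)² = √(1.48×10^7) / (6.081)²
       = 3847 / 36.98 = 104.0.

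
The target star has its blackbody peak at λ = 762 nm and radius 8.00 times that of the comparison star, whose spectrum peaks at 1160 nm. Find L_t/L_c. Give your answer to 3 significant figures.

Wien's law gives T ∝ 1/λ_max, so T_t/T_c = λ_c/λ_t = 1160/762 = 1.522.
Then L ∝ R²T⁴ gives L_t/L_c = (8.00)² × (1.522)⁴ = 64.00 × 5.370 = 343.7.

344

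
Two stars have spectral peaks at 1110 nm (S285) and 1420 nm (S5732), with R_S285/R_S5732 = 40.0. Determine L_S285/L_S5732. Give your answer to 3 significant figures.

Wien's law gives T ∝ 1/λ_max, so T_S285/T_S5732 = λ_S5732/λ_S285 = 1420/1110 = 1.279.
Then L ∝ R²T⁴ gives L_S285/L_S5732 = (40.0)² × (1.279)⁴ = 1600 × 2.678 = 4285.

4.29×10^3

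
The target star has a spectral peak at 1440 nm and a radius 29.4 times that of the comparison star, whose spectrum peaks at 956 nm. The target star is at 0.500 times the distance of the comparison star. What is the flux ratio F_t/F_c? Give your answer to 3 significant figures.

Wien's law: T_t/T_c = λ_c/λ_t = 956/1440 = 0.6639.
L_t/L_c = (R_t/R_c)²(T_t/T_c)⁴ = (29.4)²(0.6639)⁴ = 167.9.
F_t/F_c = (L_t/L_c)/(d_t/d_c)² = 167.9/(0.500)² = 671.6.

672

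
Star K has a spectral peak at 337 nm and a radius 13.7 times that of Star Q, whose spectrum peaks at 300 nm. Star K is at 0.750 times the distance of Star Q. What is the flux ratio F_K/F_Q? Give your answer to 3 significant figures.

Wien's law: T_K/T_Q = λ_Q/λ_K = 300/337 = 0.8902.
L_K/L_Q = (R_K/R_Q)²(T_K/T_Q)⁴ = (13.7)²(0.8902)⁴ = 117.9.
F_K/F_Q = (L_K/L_Q)/(d_K/d_Q)² = 117.9/(0.750)² = 209.5.

210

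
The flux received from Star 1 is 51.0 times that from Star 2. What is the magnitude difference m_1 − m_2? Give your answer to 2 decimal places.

-4.27

m_1 − m_2 = −2.5 log₁₀(F_1/F_2) = −2.5 log₁₀(51.0) = −2.5 × (1.708) = -4.269.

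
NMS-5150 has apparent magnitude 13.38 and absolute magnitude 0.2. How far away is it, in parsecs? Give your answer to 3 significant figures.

4.33×10^3 pc

m − M = 5 log₁₀(d/10 pc)
13.38 − (0.2) = 13.18 = 5 log₁₀(d/10)
d = 10 × 10^(13.18/5) = 10 × 10^2.636 = 4325 pc.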